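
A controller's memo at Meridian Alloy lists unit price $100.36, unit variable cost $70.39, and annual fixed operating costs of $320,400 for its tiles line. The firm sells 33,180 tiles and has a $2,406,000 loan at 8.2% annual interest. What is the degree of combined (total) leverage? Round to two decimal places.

At 33,180 units, contribution = 33,180 × $29.97 = $994,404.60.
Subtracting fixed costs: EBIT = $994,404.60 − $320,400 = $674,004.60. Interest = $197,292.00.
DOL = $994,404.60 ÷ $674,004.60 = 1.4754; DFL = $674,004.60 ÷ $476,712.60 = 1.4139.
Combined leverage = 1.4754 × 1.4139 = 2.0861.

2.09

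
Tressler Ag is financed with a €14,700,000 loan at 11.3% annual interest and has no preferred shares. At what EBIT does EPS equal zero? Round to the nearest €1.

Annual interest = 11.3% × €14,700,000 = €1,661,100.00.
With no preferred dividends, EPS = 0 when EBIT exactly covers interest, so the financial break-even EBIT is €1,661,100.00.

€1,661,100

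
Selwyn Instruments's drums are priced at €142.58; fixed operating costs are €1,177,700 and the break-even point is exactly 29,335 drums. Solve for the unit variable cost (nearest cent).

At break-even, FC = Q × (P − VC), so P − VC = €1,177,700 ÷ 29,335 = €40.1466.
Variable cost per unit = €142.58 − €40.1466 = €102.43.

€102.43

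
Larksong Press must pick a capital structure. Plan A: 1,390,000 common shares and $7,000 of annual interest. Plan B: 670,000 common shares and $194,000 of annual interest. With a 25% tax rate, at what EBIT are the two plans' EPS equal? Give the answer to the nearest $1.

$368,014

At indifference, (EBIT − 7,000)(1 − t)/1,390,000 = (EBIT − 194,000)(1 − t)/670,000.
Cancelling (1 − t) and cross-multiplying: 670,000·(EBIT − 7,000) = 1,390,000·(EBIT − 194,000).
EBIT × (1,390,000 − 670,000) = 194,000 × 1,390,000 − 7,000 × 670,000 = 264,970,000,000, so EBIT = 264,970,000,000 ÷ 720,000 = 368,013.89.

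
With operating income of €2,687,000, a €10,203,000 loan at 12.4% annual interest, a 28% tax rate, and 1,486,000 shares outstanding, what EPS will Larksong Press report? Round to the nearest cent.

€0.69

Interest = €1,265,172.00, so EBT = €2,687,000 − €1,265,172.00 = €1,421,828.00.
Net income = €1,421,828.00 × (1 − 0.28) = €1,023,716.16.
EPS = €1,023,716.16 ÷ 1,486,000 = €0.69.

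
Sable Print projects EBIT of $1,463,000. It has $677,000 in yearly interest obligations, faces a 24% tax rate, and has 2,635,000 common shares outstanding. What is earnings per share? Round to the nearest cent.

$0.23

Interest = $677,000.00, so EBT = $1,463,000 − $677,000.00 = $786,000.00.
Net income = $786,000.00 × (1 − 0.24) = $597,360.00.
EPS = $597,360.00 ÷ 2,635,000 = $0.23.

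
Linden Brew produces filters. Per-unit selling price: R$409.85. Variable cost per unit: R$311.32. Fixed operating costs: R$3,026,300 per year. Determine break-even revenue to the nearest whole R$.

CM per unit = R$409.85 − R$311.32 = R$98.53; CM ratio = R$98.53 / R$409.85 = 0.2404.
Break-even revenue = fixed costs × price ÷ CM = R$3,026,300 × R$409.85 ÷ R$98.53 = R$12,588,339.

R$12,588,339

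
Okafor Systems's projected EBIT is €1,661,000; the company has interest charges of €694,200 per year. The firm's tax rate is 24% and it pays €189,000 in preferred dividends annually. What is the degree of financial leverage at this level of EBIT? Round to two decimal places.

Annual interest charges come to €694,200.00.
Preferred dividends grossed up pre-tax: €189,000 / (1 − 0.24) = €248,684.21.
DFL = EBIT ÷ [EBIT − I − D_p/(1−t)] = €1,661,000 ÷ [€1,661,000 − €694,200.00 − €248,684.21] = €1,661,000 ÷ €718,115.79 = 2.3130.

2.31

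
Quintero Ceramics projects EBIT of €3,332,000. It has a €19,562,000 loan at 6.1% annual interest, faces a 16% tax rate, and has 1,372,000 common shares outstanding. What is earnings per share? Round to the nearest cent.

Interest = €1,193,282.00, so EBT = €3,332,000 − €1,193,282.00 = €2,138,718.00.
Net income = €2,138,718.00 × (1 − 0.16) = €1,796,523.12.
Per share: €1,796,523.12 / 1,372,000 shares = €1.31.

€1.31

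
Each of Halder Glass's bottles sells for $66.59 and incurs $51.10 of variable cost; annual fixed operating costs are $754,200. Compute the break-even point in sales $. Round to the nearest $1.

CM per unit = $66.59 − $51.10 = $15.49; CM ratio = $15.49 / $66.59 = 0.2326.
Break-even sales = FC ÷ CM ratio = $754,200 × $66.59 / $15.49 = $3,242,232.

$3,242,232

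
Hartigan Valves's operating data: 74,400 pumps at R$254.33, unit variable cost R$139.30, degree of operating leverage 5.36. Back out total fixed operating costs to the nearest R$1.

R$6,961,547

At 74,400 units, contribution = 74,400 × R$115.03 = R$8,558,232.00.
Since DOL = CM ÷ EBIT, EBIT = R$8,558,232.00 ÷ 5.36 = R$1,596,685.07.
And FC = contribution − EBIT = R$8,558,232.00 − R$1,596,685.07 = R$6,961,547.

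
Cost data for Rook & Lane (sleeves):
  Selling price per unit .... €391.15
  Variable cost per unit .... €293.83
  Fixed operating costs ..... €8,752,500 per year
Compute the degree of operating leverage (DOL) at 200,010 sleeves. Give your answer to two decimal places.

Total contribution margin = 200,010 × €97.32 = €19,464,973.20.
Operating income = contribution − fixed costs = €19,464,973.20 − €8,752,500 = €10,712,473.20.
Degree of operating leverage = €19,464,973.20 / €10,712,473.20 = 1.8170.

1.82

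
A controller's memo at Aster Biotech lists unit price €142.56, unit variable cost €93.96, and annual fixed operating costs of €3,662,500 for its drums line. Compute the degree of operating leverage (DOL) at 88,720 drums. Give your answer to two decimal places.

6.64

At 88,720 units, contribution = 88,720 × €48.60 = €4,311,792.00.
Operating income = contribution − fixed costs = €4,311,792.00 − €3,662,500 = €649,292.00.
DOL = contribution ÷ EBIT = €4,311,792.00 ÷ €649,292.00 = 6.6408.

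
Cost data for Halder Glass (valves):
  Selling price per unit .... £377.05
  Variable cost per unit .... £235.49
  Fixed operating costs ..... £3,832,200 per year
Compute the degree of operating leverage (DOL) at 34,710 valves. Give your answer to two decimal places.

4.54

At 34,710 units, contribution = 34,710 × £141.56 = £4,913,547.60.
Operating income = contribution − fixed costs = £4,913,547.60 − £3,832,200 = £1,081,347.60.
DOL = contribution ÷ EBIT = £4,913,547.60 ÷ £1,081,347.60 = 4.5439.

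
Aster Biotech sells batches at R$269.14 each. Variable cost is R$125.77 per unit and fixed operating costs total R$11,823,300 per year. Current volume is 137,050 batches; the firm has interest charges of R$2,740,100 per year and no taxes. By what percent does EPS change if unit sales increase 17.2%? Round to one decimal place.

+66.5%

Total contribution margin = 137,050 × R$143.37 = R$19,648,858.50.
Operating income = contribution − fixed costs = R$19,648,858.50 − R$11,823,300 = R$7,825,558.50.
After interest of R$2,740,100.00, pre-tax earnings = R$5,085,458.50.
DCL = total CM / (EBIT − I) = R$19,648,858.50 / R$5,085,458.50 = 3.8637.
EPS therefore changes by 3.8637 × (+17.2%) = +66.5%.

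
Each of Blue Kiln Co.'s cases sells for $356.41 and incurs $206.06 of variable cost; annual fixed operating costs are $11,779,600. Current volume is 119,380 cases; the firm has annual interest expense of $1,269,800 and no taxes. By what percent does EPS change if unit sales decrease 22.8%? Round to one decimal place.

Total contribution margin = 119,380 × $150.35 = $17,948,783.00.
Subtracting fixed costs: EBIT = $17,948,783.00 − $11,779,600 = $6,169,183.00.
After interest of $1,269,800.00, pre-tax earnings = $4,899,383.00.
Degree of combined leverage = contribution ÷ (EBIT − I) = $17,948,783.00 ÷ $4,899,383.00 = 3.6635.
%ΔEPS = DCL × %ΔSales = 3.6635 × -22.8% = -83.5%.

-83.5%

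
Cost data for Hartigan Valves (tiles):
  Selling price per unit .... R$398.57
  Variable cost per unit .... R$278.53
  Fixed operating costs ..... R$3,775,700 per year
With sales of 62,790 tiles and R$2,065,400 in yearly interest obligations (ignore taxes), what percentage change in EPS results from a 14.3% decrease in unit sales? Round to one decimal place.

-63.5%

At 62,790 units, contribution = 62,790 × R$120.04 = R$7,537,311.60.
EBIT = R$7,537,311.60 − R$3,775,700 = R$3,761,611.60.
Interest = R$2,065,400.00, so EBIT − I = R$1,696,211.60.
Degree of combined leverage = contribution ÷ (EBIT − I) = R$7,537,311.60 ÷ R$1,696,211.60 = 4.4436.
%ΔEPS = DCL × %ΔSales = 4.4436 × -14.3% = -63.5%.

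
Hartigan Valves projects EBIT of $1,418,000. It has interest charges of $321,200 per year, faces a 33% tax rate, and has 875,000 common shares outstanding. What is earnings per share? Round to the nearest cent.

Pre-tax income = $1,418,000 − $321,200.00 = $1,096,800.00.
Net income = $1,096,800.00 × (1 − 0.33) = $734,856.00.
EPS = $734,856.00 ÷ 875,000 = $0.84.

$0.84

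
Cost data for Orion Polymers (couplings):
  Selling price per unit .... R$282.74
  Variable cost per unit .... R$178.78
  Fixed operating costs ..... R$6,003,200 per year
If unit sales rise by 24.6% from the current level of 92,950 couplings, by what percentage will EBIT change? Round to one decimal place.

Contribution at this volume is 92,950 × R$103.96 = R$9,663,082.00.
Subtracting fixed costs: EBIT = R$9,663,082.00 − R$6,003,200 = R$3,659,882.00.
So DOL = total CM / EBIT = R$9,663,082.00 / R$3,659,882.00 = 2.6403.
Operating income changes by 2.6403 × +24.6% = +65.0%.

+65.0%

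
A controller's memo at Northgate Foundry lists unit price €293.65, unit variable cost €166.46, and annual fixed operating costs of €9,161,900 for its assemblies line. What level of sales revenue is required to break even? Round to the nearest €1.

€21,152,543

CM per unit = €293.65 − €166.46 = €127.19; CM ratio = €127.19 / €293.65 = 0.4331.
Break-even revenue = fixed costs × price ÷ CM = €9,161,900 × €293.65 ÷ €127.19 = €21,152,543.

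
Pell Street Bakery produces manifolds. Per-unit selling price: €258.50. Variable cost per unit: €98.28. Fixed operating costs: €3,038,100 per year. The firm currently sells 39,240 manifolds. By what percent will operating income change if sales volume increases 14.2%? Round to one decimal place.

+27.5%

Contribution at this volume is 39,240 × €160.22 = €6,287,032.80.
Operating income = contribution − fixed costs = €6,287,032.80 − €3,038,100 = €3,248,932.80.
So DOL = total CM / EBIT = €6,287,032.80 / €3,248,932.80 = 1.9351.
Operating income changes by 1.9351 × +14.2% = +27.5%.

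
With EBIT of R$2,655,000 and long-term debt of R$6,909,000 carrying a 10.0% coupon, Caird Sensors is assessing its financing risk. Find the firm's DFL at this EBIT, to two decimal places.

Interest = R$690,900.00.
Degree of financial leverage = EBIT / (EBIT − interest) = R$2,655,000 / R$1,964,100.00 = 1.3518.

1.35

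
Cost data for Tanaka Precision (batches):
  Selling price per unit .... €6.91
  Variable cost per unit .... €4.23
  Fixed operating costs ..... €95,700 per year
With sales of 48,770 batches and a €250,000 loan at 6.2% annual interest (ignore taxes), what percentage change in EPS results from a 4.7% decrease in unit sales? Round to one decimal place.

-31.5%

At 48,770 units, contribution = 48,770 × €2.68 = €130,703.60.
EBIT = €130,703.60 − €95,700 = €35,003.60.
Interest = €15,500.00, so EBIT − I = €19,503.60.
DCL = total CM / (EBIT − I) = €130,703.60 / €19,503.60 = 6.7015.
EPS therefore changes by 6.7015 × (-4.7%) = -31.5%.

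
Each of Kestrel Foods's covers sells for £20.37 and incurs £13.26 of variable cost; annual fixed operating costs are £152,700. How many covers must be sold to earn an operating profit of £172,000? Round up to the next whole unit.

45,669 covers

Contribution margin per unit = £20.37 − £13.26 = £7.11.
Required volume = (fixed costs + target profit) ÷ CM = (£152,700 + £172,000) ÷ £7.11 = 45,668.07, so 45,669 covers.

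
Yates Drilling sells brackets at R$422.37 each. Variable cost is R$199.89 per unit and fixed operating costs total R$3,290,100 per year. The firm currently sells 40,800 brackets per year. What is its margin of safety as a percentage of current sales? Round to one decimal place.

Each unit contributes R$422.37 − R$199.89 = R$222.48. Break-even units = R$3,290,100 ÷ R$222.48 = 14,788.30; break-even revenue = 14,788.30 × R$422.37 = R$6,246,132.40.
Actual sales revenue = 40,800 × R$422.37 = R$17,232,696.00.
Margin of safety = (R$17,232,696.00 − R$6,246,132.40) ÷ R$17,232,696.00 = 63.8%.

63.8%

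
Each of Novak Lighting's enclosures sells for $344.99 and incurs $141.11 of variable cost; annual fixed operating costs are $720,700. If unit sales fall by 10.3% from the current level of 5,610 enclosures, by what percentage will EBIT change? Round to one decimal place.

-27.8%

At 5,610 units, contribution = 5,610 × $203.88 = $1,143,766.80.
EBIT = $1,143,766.80 − $720,700 = $423,066.80.
Degree of operating leverage = $1,143,766.80 / $423,066.80 = 2.7035.
%ΔEBIT = DOL × %ΔSales = 2.7035 × -10.3% = -27.8%.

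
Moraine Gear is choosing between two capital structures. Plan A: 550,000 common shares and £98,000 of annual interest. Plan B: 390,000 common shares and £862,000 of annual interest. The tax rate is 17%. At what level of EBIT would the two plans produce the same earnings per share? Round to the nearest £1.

Set EPS_A = EPS_B: (EBIT − £98,000)(1 − 0.17) ÷ 550,000 = (EBIT − £862,000)(1 − 0.17) ÷ 390,000.
Cancelling (1 − t) and cross-multiplying: 390,000·(EBIT − 98,000) = 550,000·(EBIT − 862,000).
Solving, EBIT = (862,000·550,000 − 98,000·390,000) / (550,000 − 390,000) = 435,880,000,000 / 160,000 = 2,724,250.00.

£2,724,250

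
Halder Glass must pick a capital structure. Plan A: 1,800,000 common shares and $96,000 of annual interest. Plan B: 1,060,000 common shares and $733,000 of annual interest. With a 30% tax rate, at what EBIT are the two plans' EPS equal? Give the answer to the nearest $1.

$1,645,459

Set EPS_A = EPS_B: (EBIT − $96,000)(1 − 0.30) ÷ 1,800,000 = (EBIT − $733,000)(1 − 0.30) ÷ 1,060,000.
Cancelling (1 − t) and cross-multiplying: 1,060,000·(EBIT − 96,000) = 1,800,000·(EBIT − 733,000).
EBIT × (1,800,000 − 1,060,000) = 733,000 × 1,800,000 − 96,000 × 1,060,000 = 1,217,640,000,000, so EBIT = 1,217,640,000,000 ÷ 740,000 = 1,645,459.46.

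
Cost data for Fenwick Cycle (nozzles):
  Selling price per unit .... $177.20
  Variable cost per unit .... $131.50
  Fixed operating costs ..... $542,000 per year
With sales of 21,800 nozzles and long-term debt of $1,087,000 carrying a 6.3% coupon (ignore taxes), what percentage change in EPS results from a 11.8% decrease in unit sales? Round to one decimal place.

-30.5%

At 21,800 units, contribution = 21,800 × $45.70 = $996,260.00.
Subtracting fixed costs: EBIT = $996,260.00 − $542,000 = $454,260.00.
After interest of $68,481.00, pre-tax earnings = $385,779.00.
Degree of combined leverage = contribution ÷ (EBIT − I) = $996,260.00 ÷ $385,779.00 = 2.5825.
%ΔEPS = DCL × %ΔSales = 2.5825 × -11.8% = -30.5%.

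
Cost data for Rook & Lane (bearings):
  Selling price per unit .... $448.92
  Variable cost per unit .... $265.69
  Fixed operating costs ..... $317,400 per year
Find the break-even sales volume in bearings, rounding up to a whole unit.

Each unit contributes $448.92 − $265.69 = $183.23.
Break-even volume = fixed costs ÷ CM per unit = $317,400 ÷ $183.23 = 1,732.25, so 1,733 bearings.

1,733 bearings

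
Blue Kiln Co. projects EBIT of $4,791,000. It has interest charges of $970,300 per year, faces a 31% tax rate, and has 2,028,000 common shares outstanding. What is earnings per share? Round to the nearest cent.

$1.30

Interest = $970,300.00, so EBT = $4,791,000 − $970,300.00 = $3,820,700.00.
After tax at 31%: net income = $3,820,700.00 × 0.69 = $2,636,283.00.
Per share: $2,636,283.00 / 2,028,000 shares = $1.30.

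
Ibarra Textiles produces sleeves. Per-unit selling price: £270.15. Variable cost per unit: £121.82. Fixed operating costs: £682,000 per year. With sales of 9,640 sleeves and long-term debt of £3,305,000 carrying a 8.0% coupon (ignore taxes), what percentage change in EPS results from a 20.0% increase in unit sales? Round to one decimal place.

Contribution at this volume is 9,640 × £148.33 = £1,429,901.20.
Operating income = contribution − fixed costs = £1,429,901.20 − £682,000 = £747,901.20.
After interest of £264,400.00, pre-tax earnings = £483,501.20.
Degree of combined leverage = contribution ÷ (EBIT − I) = £1,429,901.20 ÷ £483,501.20 = 2.9574.
EPS therefore changes by 2.9574 × (+20.0%) = +59.1%.

+59.1%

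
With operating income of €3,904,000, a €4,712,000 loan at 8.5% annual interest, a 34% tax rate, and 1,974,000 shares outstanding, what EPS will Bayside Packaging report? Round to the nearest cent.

Interest = €400,520.00, so EBT = €3,904,000 − €400,520.00 = €3,503,480.00.
After tax at 34%: net income = €3,503,480.00 × 0.66 = €2,312,296.80.
Per share: €2,312,296.80 / 1,974,000 shares = €1.17.

€1.17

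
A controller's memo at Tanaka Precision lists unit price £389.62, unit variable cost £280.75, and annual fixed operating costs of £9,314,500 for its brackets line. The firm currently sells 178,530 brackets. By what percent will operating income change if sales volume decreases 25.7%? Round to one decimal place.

-49.3%

At 178,530 units, contribution = 178,530 × £108.87 = £19,436,561.10.
EBIT = £19,436,561.10 − £9,314,500 = £10,122,061.10.
So DOL = total CM / EBIT = £19,436,561.10 / £10,122,061.10 = 1.9202.
%ΔEBIT = DOL × %ΔSales = 1.9202 × -25.7% = -49.3%.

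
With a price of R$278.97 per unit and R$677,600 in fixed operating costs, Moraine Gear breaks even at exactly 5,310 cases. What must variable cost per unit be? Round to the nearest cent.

At break-even, FC = Q × (P − VC), so P − VC = R$677,600 ÷ 5,310 = R$127.6083.
Hence VC = price − CM = R$278.97 − R$127.6083 = R$151.36.

R$151.36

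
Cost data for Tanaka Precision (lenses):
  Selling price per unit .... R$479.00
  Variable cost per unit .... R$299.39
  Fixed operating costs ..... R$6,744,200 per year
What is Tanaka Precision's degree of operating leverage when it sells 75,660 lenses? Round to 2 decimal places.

At 75,660 units, contribution = 75,660 × R$179.61 = R$13,589,292.60.
EBIT = R$13,589,292.60 − R$6,744,200 = R$6,845,092.60.
So DOL = total CM / EBIT = R$13,589,292.60 / R$6,845,092.60 = 1.9853.

1.99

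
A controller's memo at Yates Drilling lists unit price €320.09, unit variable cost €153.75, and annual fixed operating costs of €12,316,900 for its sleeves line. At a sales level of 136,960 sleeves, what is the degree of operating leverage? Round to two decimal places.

At 136,960 units, contribution = 136,960 × €166.34 = €22,781,926.40.
EBIT = €22,781,926.40 − €12,316,900 = €10,465,026.40.
So DOL = total CM / EBIT = €22,781,926.40 / €10,465,026.40 = 2.1770.

2.18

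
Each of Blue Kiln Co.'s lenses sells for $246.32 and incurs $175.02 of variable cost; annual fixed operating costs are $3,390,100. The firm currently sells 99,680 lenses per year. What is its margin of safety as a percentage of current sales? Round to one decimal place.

Contribution margin per unit = $246.32 − $175.02 = $71.30. Break-even units = $3,390,100 ÷ $71.30 = 47,546.98; break-even revenue = 47,546.98 × $246.32 = $11,711,773.24.
Actual sales revenue = 99,680 × $246.32 = $24,553,177.60.
Margin of safety = ($24,553,177.60 − $11,711,773.24) ÷ $24,553,177.60 = 52.3%.

52.3%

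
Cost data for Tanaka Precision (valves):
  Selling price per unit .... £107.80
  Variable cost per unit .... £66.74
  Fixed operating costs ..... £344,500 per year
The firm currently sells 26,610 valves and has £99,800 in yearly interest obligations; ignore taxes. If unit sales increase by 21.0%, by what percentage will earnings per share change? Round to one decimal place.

+35.4%

At 26,610 units, contribution = 26,610 × £41.06 = £1,092,606.60.
EBIT = £1,092,606.60 − £344,500 = £748,106.60.
Interest = £99,800.00, so EBIT − I = £648,306.60.
DCL = total CM / (EBIT − I) = £1,092,606.60 / £648,306.60 = 1.6853.
EPS therefore changes by 1.6853 × (+21.0%) = +35.4%.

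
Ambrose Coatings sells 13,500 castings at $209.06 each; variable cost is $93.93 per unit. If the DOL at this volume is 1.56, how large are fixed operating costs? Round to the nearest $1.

$557,938

Contribution at this volume is 13,500 × $115.13 = $1,554,255.00.
Since DOL = CM ÷ EBIT, EBIT = $1,554,255.00 ÷ 1.56 = $996,317.31.
Fixed costs = CM − EBIT = $1,554,255.00 − $996,317.31 = $557,938.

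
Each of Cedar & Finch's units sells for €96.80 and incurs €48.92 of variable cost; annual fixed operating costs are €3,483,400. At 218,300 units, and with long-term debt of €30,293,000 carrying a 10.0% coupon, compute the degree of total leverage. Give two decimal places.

2.65

At 218,300 units, contribution = 218,300 × €47.88 = €10,452,204.00.
Subtracting fixed costs: EBIT = €10,452,204.00 − €3,483,400 = €6,968,804.00. Interest = €3,029,300.00, so EBIT − I = €3,939,504.00.
Degree of total leverage = total CM / (EBIT − interest) = €10,452,204.00 / €3,939,504.00 = 2.6532.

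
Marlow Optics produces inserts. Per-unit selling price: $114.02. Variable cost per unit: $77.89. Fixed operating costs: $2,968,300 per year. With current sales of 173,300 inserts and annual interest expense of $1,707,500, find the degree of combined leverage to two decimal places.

At 173,300 units, contribution = 173,300 × $36.13 = $6,261,329.00.
EBIT = $6,261,329.00 − $2,968,300 = $3,293,029.00. Interest = $1,707,500.00.
DOL = $6,261,329.00 ÷ $3,293,029.00 = 1.9014; DFL = $3,293,029.00 ÷ $1,585,529.00 = 2.0769.
Combined leverage = 1.9014 × 2.0769 = 3.9490.

3.95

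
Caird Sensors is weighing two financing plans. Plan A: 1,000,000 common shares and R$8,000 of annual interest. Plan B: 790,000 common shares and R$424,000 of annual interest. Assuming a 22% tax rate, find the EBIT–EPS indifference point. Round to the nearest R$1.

At indifference, (EBIT − 8,000)(1 − t)/1,000,000 = (EBIT − 424,000)(1 − t)/790,000.
The (1 − t) factor cancels: (EBIT − 8,000) × 790,000 = (EBIT − 424,000) × 1,000,000.
EBIT × (1,000,000 − 790,000) = 424,000 × 1,000,000 − 8,000 × 790,000 = 417,680,000,000, so EBIT = 417,680,000,000 ÷ 210,000 = 1,988,952.38.

R$1,988,952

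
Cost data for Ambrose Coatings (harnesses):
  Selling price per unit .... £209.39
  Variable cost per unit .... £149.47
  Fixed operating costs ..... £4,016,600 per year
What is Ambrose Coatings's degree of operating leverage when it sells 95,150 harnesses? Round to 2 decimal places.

Total contribution margin = 95,150 × £59.92 = £5,701,388.00.
Subtracting fixed costs: EBIT = £5,701,388.00 − £4,016,600 = £1,684,788.00.
DOL = contribution ÷ EBIT = £5,701,388.00 ÷ £1,684,788.00 = 3.3840.

3.38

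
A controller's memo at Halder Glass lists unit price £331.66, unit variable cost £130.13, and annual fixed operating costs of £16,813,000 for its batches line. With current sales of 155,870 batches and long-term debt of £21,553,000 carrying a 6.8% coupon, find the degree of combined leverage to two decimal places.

2.39

Contribution at this volume is 155,870 × £201.53 = £31,412,481.10.
Operating income = contribution − fixed costs = £31,412,481.10 − £16,813,000 = £14,599,481.10. Interest = £1,465,604.00, so EBIT − I = £13,133,877.10.
Degree of total leverage = total CM / (EBIT − interest) = £31,412,481.10 / £13,133,877.10 = 2.3917.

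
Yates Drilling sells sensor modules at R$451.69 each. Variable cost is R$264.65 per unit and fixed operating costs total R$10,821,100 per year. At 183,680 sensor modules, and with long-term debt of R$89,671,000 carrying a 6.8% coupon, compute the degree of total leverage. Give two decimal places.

Total contribution margin = 183,680 × R$187.04 = R$34,355,507.20.
Subtracting fixed costs: EBIT = R$34,355,507.20 − R$10,821,100 = R$23,534,407.20. Interest = R$6,097,628.00, so EBIT − I = R$17,436,779.20.
Degree of total leverage = total CM / (EBIT − interest) = R$34,355,507.20 / R$17,436,779.20 = 1.9703.

1.97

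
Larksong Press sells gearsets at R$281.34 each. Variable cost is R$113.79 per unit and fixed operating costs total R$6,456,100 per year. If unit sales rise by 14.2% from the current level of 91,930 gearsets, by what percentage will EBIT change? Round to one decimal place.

+24.4%

At 91,930 units, contribution = 91,930 × R$167.55 = R$15,402,871.50.
Subtracting fixed costs: EBIT = R$15,402,871.50 − R$6,456,100 = R$8,946,771.50.
DOL = contribution ÷ EBIT = R$15,402,871.50 ÷ R$8,946,771.50 = 1.7216.
%ΔEBIT = DOL × %ΔSales = 1.7216 × +14.2% = +24.4%.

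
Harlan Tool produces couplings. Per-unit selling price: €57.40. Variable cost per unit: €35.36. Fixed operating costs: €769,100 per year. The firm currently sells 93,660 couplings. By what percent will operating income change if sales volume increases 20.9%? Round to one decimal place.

+33.3%

At 93,660 units, contribution = 93,660 × €22.04 = €2,064,266.40.
EBIT = €2,064,266.40 − €769,100 = €1,295,166.40.
So DOL = total CM / EBIT = €2,064,266.40 / €1,295,166.40 = 1.5938.
So EBIT moves 1.5938 × (+20.9%) = +33.3%.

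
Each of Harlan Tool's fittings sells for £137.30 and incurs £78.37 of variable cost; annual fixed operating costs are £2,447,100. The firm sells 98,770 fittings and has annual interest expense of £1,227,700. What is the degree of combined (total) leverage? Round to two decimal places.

Contribution at this volume is 98,770 × £58.93 = £5,820,516.10.
Subtracting fixed costs: EBIT = £5,820,516.10 − £2,447,100 = £3,373,416.10. Interest = £1,227,700.00.
DOL = £5,820,516.10 ÷ £3,373,416.10 = 1.7254; DFL = £3,373,416.10 ÷ £2,145,716.10 = 1.5722.
DCL = DOL × DFL = 1.7254 × 1.5722 = 2.7127.

2.71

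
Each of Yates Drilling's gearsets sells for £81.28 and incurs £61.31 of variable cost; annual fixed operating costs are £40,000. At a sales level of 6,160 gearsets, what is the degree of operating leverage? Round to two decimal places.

1.48

Contribution at this volume is 6,160 × £19.97 = £123,015.20.
EBIT = £123,015.20 − £40,000 = £83,015.20.
Degree of operating leverage = £123,015.20 / £83,015.20 = 1.4818.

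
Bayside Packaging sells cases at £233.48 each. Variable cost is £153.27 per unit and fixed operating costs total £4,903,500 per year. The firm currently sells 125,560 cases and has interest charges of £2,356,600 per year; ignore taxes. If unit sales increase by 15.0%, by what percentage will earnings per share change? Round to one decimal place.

At 125,560 units, contribution = 125,560 × £80.21 = £10,071,167.60.
Operating income = contribution − fixed costs = £10,071,167.60 − £4,903,500 = £5,167,667.60.
Interest = £2,356,600.00, so EBIT − I = £2,811,067.60.
DCL = total CM / (EBIT − I) = £10,071,167.60 / £2,811,067.60 = 3.5827.
%ΔEPS = DCL × %ΔSales = 3.5827 × +15.0% = +53.7%.

+53.7%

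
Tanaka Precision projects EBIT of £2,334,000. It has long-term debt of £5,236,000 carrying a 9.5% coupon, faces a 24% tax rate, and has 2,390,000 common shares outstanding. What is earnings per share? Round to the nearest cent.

£0.58

Interest = £497,420.00, so EBT = £2,334,000 − £497,420.00 = £1,836,580.00.
Net income = £1,836,580.00 × (1 − 0.24) = £1,395,800.80.
EPS = £1,395,800.80 ÷ 2,390,000 = £0.58.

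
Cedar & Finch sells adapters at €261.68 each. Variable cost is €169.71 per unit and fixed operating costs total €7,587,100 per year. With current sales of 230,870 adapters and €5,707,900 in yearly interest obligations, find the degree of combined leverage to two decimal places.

2.67

At 230,870 units, contribution = 230,870 × €91.97 = €21,233,113.90.
Subtracting fixed costs: EBIT = €21,233,113.90 − €7,587,100 = €13,646,013.90. Interest = €5,707,900.00.
DOL = €21,233,113.90 ÷ €13,646,013.90 = 1.5560; DFL = €13,646,013.90 ÷ €7,938,113.90 = 1.7190.
DCL = DOL × DFL = 1.5560 × 1.7190 = 2.6748.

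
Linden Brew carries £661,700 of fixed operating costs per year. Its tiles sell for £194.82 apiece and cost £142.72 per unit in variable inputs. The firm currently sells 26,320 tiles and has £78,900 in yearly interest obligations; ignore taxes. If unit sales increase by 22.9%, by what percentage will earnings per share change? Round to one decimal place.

+49.8%

Total contribution margin = 26,320 × £52.10 = £1,371,272.00.
Subtracting fixed costs: EBIT = £1,371,272.00 − £661,700 = £709,572.00.
Interest = £78,900.00, so EBIT − I = £630,672.00.
DCL = total CM / (EBIT − I) = £1,371,272.00 / £630,672.00 = 2.1743.
EPS therefore changes by 2.1743 × (+22.9%) = +49.8%.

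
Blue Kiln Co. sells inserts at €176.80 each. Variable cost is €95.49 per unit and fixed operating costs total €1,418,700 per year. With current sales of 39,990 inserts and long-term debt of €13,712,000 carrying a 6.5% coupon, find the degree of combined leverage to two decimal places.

3.45

At 39,990 units, contribution = 39,990 × €81.31 = €3,251,586.90.
EBIT = €3,251,586.90 − €1,418,700 = €1,832,886.90. Interest = €891,280.00.
DOL = €3,251,586.90 ÷ €1,832,886.90 = 1.7740; DFL = €1,832,886.90 ÷ €941,606.90 = 1.9466.
Combined leverage = 1.7740 × 1.9466 = 3.4533.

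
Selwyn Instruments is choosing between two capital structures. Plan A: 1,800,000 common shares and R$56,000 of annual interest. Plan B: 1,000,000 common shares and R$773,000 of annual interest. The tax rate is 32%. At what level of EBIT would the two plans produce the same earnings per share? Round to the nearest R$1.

At indifference, (EBIT − 56,000)(1 − t)/1,800,000 = (EBIT − 773,000)(1 − t)/1,000,000.
Cancelling (1 − t) and cross-multiplying: 1,000,000·(EBIT − 56,000) = 1,800,000·(EBIT − 773,000).
Solving, EBIT = (773,000·1,800,000 − 56,000·1,000,000) / (1,800,000 − 1,000,000) = 1,335,400,000,000 / 800,000 = 1,669,250.00.

R$1,669,250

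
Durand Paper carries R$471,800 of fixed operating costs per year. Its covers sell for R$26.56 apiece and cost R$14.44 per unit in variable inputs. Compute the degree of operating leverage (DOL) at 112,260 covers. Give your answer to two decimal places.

1.53

At 112,260 units, contribution = 112,260 × R$12.12 = R$1,360,591.20.
Subtracting fixed costs: EBIT = R$1,360,591.20 − R$471,800 = R$888,791.20.
DOL = contribution ÷ EBIT = R$1,360,591.20 ÷ R$888,791.20 = 1.5308.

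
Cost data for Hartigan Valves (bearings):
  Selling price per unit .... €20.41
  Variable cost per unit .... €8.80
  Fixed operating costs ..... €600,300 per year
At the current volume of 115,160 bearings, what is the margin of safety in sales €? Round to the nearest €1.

Each unit contributes €20.41 − €8.80 = €11.61. Break-even units = €600,300 ÷ €11.61 = 51,705.43; break-even revenue = 51,705.43 × €20.41 = €1,055,307.75.
Actual sales revenue = 115,160 × €20.41 = €2,350,415.60.
Margin of safety = €2,350,415.60 − €1,055,307.75 = €1,295,108.

€1,295,108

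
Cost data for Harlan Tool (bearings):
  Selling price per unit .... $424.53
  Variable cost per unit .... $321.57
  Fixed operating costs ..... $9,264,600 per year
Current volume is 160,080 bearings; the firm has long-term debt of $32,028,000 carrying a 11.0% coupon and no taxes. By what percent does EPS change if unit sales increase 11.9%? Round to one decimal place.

+53.1%

Contribution at this volume is 160,080 × $102.96 = $16,481,836.80.
EBIT = $16,481,836.80 − $9,264,600 = $7,217,236.80.
After interest of $3,523,080.00, pre-tax earnings = $3,694,156.80.
Degree of combined leverage = contribution ÷ (EBIT − I) = $16,481,836.80 ÷ $3,694,156.80 = 4.4616.
%ΔEPS = DCL × %ΔSales = 4.4616 × +11.9% = +53.1%.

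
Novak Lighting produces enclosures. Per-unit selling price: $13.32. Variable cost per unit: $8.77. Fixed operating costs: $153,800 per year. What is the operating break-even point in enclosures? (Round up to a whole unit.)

33,803 enclosures

Each unit contributes $13.32 − $8.77 = $4.55.
Break-even volume = fixed costs ÷ CM per unit = $153,800 ÷ $4.55 = 33,802.20, so 33,803 enclosures.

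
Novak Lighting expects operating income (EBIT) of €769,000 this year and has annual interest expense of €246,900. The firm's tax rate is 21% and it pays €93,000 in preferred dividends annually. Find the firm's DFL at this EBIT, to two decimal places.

1.90

Interest = €246,900.00.
Pre-tax preferred-dividend burden = €93,000 ÷ (1 − 0.21) = €117,721.52.
DFL = EBIT ÷ [EBIT − I − D_p/(1−t)] = €769,000 ÷ [€769,000 − €246,900.00 − €117,721.52] = €769,000 ÷ €404,378.48 = 1.9017.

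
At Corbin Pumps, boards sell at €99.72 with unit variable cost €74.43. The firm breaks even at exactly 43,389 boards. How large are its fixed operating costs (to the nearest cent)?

€1,097,307.81

Unit CM = price − variable cost = €99.72 − €74.43 = €25.29.
Fixed costs = break-even units × CM = 43,389 × €25.29 = €1,097,307.81.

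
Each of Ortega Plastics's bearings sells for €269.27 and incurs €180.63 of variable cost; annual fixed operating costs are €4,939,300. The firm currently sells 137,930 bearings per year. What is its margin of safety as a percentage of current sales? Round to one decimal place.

Contribution margin per unit = €269.27 − €180.63 = €88.64. Break-even units = €4,939,300 ÷ €88.64 = 55,723.15; break-even revenue = 55,723.15 × €269.27 = €15,004,572.55.
Current sales = 137,930 × €269.27 = €37,140,411.10.
Margin of safety = (€37,140,411.10 − €15,004,572.55) ÷ €37,140,411.10 = 59.6%.

59.6%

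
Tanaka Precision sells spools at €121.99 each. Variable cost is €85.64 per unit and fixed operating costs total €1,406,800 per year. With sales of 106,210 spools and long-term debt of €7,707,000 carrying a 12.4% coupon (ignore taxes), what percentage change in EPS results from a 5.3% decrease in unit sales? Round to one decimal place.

-13.7%

Contribution at this volume is 106,210 × €36.35 = €3,860,733.50.
Subtracting fixed costs: EBIT = €3,860,733.50 − €1,406,800 = €2,453,933.50.
Interest = €955,668.00, so EBIT − I = €1,498,265.50.
DCL = total CM / (EBIT − I) = €3,860,733.50 / €1,498,265.50 = 2.5768.
%ΔEPS = DCL × %ΔSales = 2.5768 × -5.3% = -13.7%.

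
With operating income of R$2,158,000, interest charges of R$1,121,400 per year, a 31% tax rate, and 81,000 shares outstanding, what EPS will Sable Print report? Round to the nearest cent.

R$8.83

Pre-tax income = R$2,158,000 − R$1,121,400.00 = R$1,036,600.00.
Net income = R$1,036,600.00 × (1 − 0.31) = R$715,254.00.
EPS = R$715,254.00 ÷ 81,000 = R$8.83.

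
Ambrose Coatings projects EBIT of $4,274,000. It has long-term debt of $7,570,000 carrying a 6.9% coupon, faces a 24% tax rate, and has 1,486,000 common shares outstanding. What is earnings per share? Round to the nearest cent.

$1.92

Pre-tax income = $4,274,000 − $522,330.00 = $3,751,670.00.
Net income = $3,751,670.00 × (1 − 0.24) = $2,851,269.20.
Per share: $2,851,269.20 / 1,486,000 shares = $1.92.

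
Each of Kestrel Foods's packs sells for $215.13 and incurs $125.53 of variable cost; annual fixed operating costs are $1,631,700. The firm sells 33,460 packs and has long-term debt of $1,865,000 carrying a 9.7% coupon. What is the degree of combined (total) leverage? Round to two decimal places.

2.53

Contribution at this volume is 33,460 × $89.60 = $2,998,016.00.
Operating income = contribution − fixed costs = $2,998,016.00 − $1,631,700 = $1,366,316.00. Interest = $180,905.00.
DOL = $2,998,016.00 ÷ $1,366,316.00 = 2.1942; DFL = $1,366,316.00 ÷ $1,185,411.00 = 1.1526.
Combined leverage = 2.1942 × 1.1526 = 2.5290.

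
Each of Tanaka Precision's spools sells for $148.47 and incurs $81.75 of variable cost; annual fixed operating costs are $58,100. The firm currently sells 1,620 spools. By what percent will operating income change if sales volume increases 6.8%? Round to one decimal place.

+14.7%

Total contribution margin = 1,620 × $66.72 = $108,086.40.
Operating income = contribution − fixed costs = $108,086.40 − $58,100 = $49,986.40.
So DOL = total CM / EBIT = $108,086.40 / $49,986.40 = 2.1623.
%ΔEBIT = DOL × %ΔSales = 2.1623 × +6.8% = +14.7%.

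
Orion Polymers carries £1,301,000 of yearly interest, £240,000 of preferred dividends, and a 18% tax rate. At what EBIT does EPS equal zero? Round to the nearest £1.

Preferred dividends are paid after tax, so their pre-tax equivalent is £240,000 ÷ (1 − 0.18) = £292,682.93.
Financial break-even EBIT = interest + D_p ÷ (1 − t) = £1,301,000 + £292,682.93 = £1,593,682.93.

£1,593,683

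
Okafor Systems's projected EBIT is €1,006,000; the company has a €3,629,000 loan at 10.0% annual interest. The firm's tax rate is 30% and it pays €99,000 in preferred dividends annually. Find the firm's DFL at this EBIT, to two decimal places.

Interest = €362,900.00.
Preferred dividends grossed up pre-tax: €99,000 / (1 − 0.30) = €141,428.57.
DFL = EBIT ÷ [EBIT − I − D_p/(1−t)] = €1,006,000 ÷ [€1,006,000 − €362,900.00 − €141,428.57] = €1,006,000 ÷ €501,671.43 = 2.0053.

2.01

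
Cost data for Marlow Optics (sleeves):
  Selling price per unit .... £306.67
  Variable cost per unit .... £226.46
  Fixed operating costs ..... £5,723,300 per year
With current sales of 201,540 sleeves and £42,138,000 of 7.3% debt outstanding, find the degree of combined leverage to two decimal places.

2.19

At 201,540 units, contribution = 201,540 × £80.21 = £16,165,523.40.
Operating income = contribution − fixed costs = £16,165,523.40 − £5,723,300 = £10,442,223.40. Interest = £3,076,074.00, so EBIT − I = £7,366,149.40.
DCL = contribution ÷ (EBIT − I) = £16,165,523.40 ÷ £7,366,149.40 = 2.1946.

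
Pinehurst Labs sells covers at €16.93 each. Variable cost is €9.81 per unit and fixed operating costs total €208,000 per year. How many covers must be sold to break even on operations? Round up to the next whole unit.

Unit CM = price − variable cost = €16.93 − €9.81 = €7.12.
Units to break even: €208,000 ÷ €7.12 = 29,213.48, rounded up to 29,214.

29,214 covers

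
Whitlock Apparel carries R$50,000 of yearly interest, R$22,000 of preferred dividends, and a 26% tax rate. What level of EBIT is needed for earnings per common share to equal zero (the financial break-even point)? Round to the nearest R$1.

R$79,730

Preferred dividends are paid after tax, so their pre-tax equivalent is R$22,000 ÷ (1 − 0.26) = R$29,729.73.
Financial break-even EBIT = interest + D_p ÷ (1 − t) = R$50,000 + R$29,729.73 = R$79,729.73.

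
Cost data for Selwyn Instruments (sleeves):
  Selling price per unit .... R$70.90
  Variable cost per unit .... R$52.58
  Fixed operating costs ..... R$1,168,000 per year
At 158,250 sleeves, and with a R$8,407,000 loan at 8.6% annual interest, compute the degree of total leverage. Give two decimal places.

Contribution at this volume is 158,250 × R$18.32 = R$2,899,140.00.
EBIT = R$2,899,140.00 − R$1,168,000 = R$1,731,140.00. Interest = R$723,002.00.
DOL = R$2,899,140.00 ÷ R$1,731,140.00 = 1.6747; DFL = R$1,731,140.00 ÷ R$1,008,138.00 = 1.7172.
DCL = DOL × DFL = 1.6747 × 1.7172 = 2.8758.

2.88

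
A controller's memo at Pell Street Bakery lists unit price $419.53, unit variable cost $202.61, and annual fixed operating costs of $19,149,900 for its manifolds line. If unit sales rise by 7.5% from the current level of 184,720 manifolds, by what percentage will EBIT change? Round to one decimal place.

Total contribution margin = 184,720 × $216.92 = $40,069,462.40.
EBIT = $40,069,462.40 − $19,149,900 = $20,919,562.40.
DOL = contribution ÷ EBIT = $40,069,462.40 ÷ $20,919,562.40 = 1.9154.
So EBIT moves 1.9154 × (+7.5%) = +14.4%.

+14.4%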